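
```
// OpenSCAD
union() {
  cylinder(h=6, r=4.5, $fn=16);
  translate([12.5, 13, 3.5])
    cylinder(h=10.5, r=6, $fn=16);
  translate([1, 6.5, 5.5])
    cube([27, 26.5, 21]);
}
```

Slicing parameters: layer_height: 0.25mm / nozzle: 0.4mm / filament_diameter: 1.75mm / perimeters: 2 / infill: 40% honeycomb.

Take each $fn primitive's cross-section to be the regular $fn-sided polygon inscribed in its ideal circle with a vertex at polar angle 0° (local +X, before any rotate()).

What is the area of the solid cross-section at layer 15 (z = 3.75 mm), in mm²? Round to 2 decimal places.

172.21 mm²

At z = 3.75 mm: the r=4.5 cylinder contributes a regular 16-gon of circumradius 4.5 (area = (16/2)·4.500²·sin(360°/16) = 61.99 mm²); the cylinder at (12.5, 13): section is a regular 16-gon, circumradius r=6 (area = (16/2)·6.000²·sin(360°/16) = 110.21 mm²); the cube at (1, 6.5) is not intersected at this z (z outside [5.5, 26.5]); Merging all regions: the 2 present regions are separate (no shared area or edge), so areas and boundary lengths simply add and each stays a separate island — area = 172.21 mm². Overall, the cross-section has 2 separate islands. Net area = 172.21 mm².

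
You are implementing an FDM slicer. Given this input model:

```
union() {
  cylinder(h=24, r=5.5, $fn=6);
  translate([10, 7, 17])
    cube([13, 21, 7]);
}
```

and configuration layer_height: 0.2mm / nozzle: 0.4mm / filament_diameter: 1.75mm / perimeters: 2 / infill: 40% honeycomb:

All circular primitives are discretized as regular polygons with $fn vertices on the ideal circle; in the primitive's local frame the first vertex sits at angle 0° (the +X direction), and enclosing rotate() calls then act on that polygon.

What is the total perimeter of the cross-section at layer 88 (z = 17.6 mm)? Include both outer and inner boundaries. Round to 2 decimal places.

101.00 mm

At z = 17.6 mm: the r=5.5 cylinder gives a regular 6-gon of circumradius 5.5 (constant along its height) (perimeter = 2·6·5.500·sin(180°/6) = 33.00 mm); the cube at (10, 7) (footprint 13×21) is included at this height (perimeter 68.00 mm); Taking the union: the 2 present regions are separate (no shared area or edge), so areas and boundary lengths simply add and each stays a separate island — boundary = 101.00 mm. Overall, the cross-section has 2 separate islands. Total boundary length (outer) = 101.00 mm.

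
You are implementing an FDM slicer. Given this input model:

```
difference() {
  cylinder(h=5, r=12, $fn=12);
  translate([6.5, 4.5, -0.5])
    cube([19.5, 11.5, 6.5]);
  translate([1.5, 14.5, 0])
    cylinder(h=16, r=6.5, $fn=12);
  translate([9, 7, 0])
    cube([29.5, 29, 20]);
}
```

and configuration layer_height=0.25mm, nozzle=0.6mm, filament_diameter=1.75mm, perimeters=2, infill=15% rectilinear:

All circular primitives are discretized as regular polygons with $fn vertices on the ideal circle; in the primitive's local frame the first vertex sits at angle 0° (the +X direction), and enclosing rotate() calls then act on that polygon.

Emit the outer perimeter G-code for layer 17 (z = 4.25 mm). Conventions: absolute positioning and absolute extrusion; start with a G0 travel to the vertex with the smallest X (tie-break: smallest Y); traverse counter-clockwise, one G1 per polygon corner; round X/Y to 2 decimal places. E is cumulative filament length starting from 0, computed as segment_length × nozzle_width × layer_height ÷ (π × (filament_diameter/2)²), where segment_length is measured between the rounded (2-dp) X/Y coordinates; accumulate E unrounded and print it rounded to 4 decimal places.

At z = 4.25 mm: the r=12 cylinder gives a regular 12-gon of circumradius 12 (constant along its height); the cube at (6.5, 4.5) (footprint 19.5×11.5) is included at this height; the r=6.5 cylinder at (1.5, 14.5) gives a regular 12-gon of circumradius 6.5 (constant along its height); the 29.5×29 cube at (9, 7) contributes its full rectangle; Taking the first minus the rest: starting from the r=12 cylinder, the 19.5×11.5 cube at (6.5, 4.5) partially overlaps it — only the 13.71 mm² overlap (of its 224.25 mm²) is removed, clipping the outline; the r=6.5 cylinder at (1.5, 14.5) partially overlaps it — only the 23.88 mm² overlap (of its 126.75 mm²) is removed, clipping the outline; the 29.5×29 cube at (9, 7) misses the remaining region (no effect) — 1 connected region. The outline is a single polygon with 17 vertices. Extrusion per mm of travel: 0.6 × 0.25 / (π × 0.875²) = 0.062363. Accumulating E over each segment gives final E = 4.8914.

G0 X-12.00 Y0.00 Z4.25
G1 X-10.39 Y-6.00 E0.3874
G1 X-6.00 Y-10.39 E0.7746
G1 X0.00 Y-12.00 E1.1620
G1 X6.00 Y-10.39 E1.5494
G1 X10.39 Y-6.00 E1.9366
G1 X12.00 Y0.00 E2.3240
G1 X10.79 Y4.50 E2.6146
G1 X6.50 Y4.50 E2.8821
G1 X6.50 Y9.89 E3.2183
G1 X6.14 Y10.26 E3.2505
G1 X4.75 Y8.87 E3.3731
G1 X1.50 Y8.00 E3.5829
G1 X-1.75 Y8.87 E3.7927
G1 X-3.85 Y10.97 E3.9779
G1 X-6.00 Y10.39 E4.1168
G1 X-10.39 Y6.00 E4.5039
G1 X-12.00 Y0.00 E4.8914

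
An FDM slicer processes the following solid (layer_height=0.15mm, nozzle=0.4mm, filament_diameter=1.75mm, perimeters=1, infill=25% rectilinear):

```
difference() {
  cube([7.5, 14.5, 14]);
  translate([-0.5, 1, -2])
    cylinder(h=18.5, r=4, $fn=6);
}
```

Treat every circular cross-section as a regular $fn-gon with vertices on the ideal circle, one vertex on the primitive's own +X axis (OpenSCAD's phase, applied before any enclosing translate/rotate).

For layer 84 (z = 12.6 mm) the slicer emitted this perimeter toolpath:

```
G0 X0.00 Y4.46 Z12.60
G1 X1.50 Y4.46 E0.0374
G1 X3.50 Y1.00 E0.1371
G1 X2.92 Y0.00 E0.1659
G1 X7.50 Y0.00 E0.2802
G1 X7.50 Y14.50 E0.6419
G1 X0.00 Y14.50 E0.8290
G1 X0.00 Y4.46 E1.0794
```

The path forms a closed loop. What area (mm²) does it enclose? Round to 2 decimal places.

96.89 mm²

Apply the shoelace formula to the sequence of (X, Y) vertices; enclosed area = 96.89 mm².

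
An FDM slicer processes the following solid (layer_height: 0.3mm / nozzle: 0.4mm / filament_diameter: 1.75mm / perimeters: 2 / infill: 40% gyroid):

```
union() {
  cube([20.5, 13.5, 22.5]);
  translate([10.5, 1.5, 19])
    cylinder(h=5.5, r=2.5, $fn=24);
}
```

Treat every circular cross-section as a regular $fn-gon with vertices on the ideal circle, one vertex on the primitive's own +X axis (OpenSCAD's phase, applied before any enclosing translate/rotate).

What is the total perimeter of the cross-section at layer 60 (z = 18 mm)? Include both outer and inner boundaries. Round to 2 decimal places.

68.00 mm

At z = 18 mm: the 20.5×13.5 cube contributes its full rectangle (perimeter 68.00 mm); the cylinder at (10.5, 1.5) does not reach this height (z outside [19, 24.5]); Merging all regions: only the 20.5×13.5 cube is present, so the union is just that shape — boundary = 68.00 mm. Overall, the cross-section is a single solid region. Total boundary length (outer) = 68.00 mm.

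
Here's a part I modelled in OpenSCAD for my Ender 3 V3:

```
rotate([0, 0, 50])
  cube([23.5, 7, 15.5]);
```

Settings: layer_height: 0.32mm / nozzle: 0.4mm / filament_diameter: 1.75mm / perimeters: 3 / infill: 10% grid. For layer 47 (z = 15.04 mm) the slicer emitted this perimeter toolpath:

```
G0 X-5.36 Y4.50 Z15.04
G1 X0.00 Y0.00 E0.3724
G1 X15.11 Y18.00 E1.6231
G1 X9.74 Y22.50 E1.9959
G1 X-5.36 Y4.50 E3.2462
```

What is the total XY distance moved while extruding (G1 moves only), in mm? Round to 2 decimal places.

61.00 mm

Sum the Euclidean lengths of each G1 segment: total = 61.00 mm.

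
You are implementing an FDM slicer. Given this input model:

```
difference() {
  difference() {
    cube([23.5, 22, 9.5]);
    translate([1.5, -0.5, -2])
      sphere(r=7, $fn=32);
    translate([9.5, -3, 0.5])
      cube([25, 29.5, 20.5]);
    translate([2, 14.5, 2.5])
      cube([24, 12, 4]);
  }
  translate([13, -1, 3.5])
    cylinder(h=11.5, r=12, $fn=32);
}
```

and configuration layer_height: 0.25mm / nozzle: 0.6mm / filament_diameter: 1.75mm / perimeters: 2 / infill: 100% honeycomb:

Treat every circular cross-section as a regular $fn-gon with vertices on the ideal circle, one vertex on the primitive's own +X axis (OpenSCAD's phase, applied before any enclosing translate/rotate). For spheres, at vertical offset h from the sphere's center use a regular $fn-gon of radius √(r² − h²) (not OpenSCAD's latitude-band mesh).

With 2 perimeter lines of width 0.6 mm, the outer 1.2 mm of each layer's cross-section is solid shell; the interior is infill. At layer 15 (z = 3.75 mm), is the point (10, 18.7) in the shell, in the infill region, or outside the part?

At z = 3.75 mm: the cube is present — its section is the full 23.5×22 rectangle; the sphere at (1.5, -0.5): section is a regular 32-gon, circumradius = √(r²−h²) = √(7²−5.75²) = 3.992; the cube at (9.5, -3) is present — its section is the full 25×29.5 rectangle; the 24×12 cube at (2, 14.5) contributes its full rectangle; After the difference (first − rest): starting from the 23.5×22 cube, the r=7 sphere at (1.5, -0.5) partially overlaps it — only the 15.53 mm² overlap (of its 49.75 mm²) is removed, clipping the outline; the 25×29.5 cube at (9.5, -3) partially overlaps it — only the 308.00 mm² overlap (of its 737.50 mm²) is removed, clipping the outline; the 24×12 cube at (2, 14.5) partially overlaps it — only the 56.25 mm² overlap (of its 288.00 mm²) is removed, clipping the outline — 1 connected region; the cylinder at (13, -1): section is a regular 32-gon, circumradius r=12; Taking the first minus the rest: starting from the result so far, the r=12 cylinder at (13, -1) partially overlaps it — only the 51.87 mm² overlap (of its 449.49 mm²) is removed, clipping the outline — 1 connected region. Overall, the cross-section is a single solid region. The nearest boundary edge runs (2.00, 14.50)→(9.50, 14.50); distance from the point to it = 4.23 mm. The point is not inside any of the regions above, so it lies outside the cross-section (4.23 mm from the nearest boundary).

outside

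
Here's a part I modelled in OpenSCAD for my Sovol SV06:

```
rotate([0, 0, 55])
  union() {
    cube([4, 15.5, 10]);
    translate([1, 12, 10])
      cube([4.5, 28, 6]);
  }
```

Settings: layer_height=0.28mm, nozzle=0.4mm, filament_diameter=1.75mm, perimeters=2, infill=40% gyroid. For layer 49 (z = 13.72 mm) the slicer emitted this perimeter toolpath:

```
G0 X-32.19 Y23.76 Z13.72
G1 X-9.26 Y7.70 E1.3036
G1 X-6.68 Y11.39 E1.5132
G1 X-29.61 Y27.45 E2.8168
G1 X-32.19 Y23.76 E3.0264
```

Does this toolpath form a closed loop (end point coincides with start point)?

yes

Start point (G0): (-32.19, 23.76). End point (last G1): the path returns to the start — closed.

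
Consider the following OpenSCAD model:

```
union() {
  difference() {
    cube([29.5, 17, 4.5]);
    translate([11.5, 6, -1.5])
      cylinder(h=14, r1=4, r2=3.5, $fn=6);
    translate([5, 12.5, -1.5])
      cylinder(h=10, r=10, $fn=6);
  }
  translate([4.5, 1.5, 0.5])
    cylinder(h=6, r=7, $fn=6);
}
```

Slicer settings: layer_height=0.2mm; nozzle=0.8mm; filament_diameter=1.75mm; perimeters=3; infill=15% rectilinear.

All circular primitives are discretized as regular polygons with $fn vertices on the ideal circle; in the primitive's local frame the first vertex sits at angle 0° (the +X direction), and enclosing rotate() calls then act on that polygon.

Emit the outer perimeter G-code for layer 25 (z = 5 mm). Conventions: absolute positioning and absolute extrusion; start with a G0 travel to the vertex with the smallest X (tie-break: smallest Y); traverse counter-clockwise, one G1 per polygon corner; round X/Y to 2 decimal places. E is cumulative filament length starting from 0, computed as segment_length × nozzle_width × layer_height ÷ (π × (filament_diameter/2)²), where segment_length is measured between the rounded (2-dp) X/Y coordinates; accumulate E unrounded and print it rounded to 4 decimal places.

G0 X-2.50 Y1.50 Z5.00
G1 X1.00 Y-4.56 E0.4655
G1 X8.00 Y-4.56 E0.9312
G1 X11.50 Y1.50 E1.3967
G1 X8.00 Y7.56 E1.8622
G1 X1.00 Y7.56 E2.3278
G1 X-2.50 Y1.50 E2.7933

At z = 5 mm: the cube is absent (z outside [0, 4.5]); the cone at (11.5, 6): at t=0.464 of its height the radius interpolates to r₁+(r₂−r₁)t = 3.768, giving a regular 6-gon of that circumradius; the r=10 cylinder at (5, 12.5) contributes a regular 6-gon of circumradius 10; After the difference (first − rest): the first operand is absent here, so nothing remains; the r=7 cylinder at (4.5, 1.5) contributes a regular 6-gon of circumradius 7; Taking the union: only the r=7 cylinder at (4.5, 1.5) is present, so the union is just that shape — 1 connected region. The outline is a single polygon with 6 vertices. Extrusion per mm of travel: 0.8 × 0.2 / (π × 0.875²) = 0.066520. Accumulating E over each segment gives final E = 2.7933.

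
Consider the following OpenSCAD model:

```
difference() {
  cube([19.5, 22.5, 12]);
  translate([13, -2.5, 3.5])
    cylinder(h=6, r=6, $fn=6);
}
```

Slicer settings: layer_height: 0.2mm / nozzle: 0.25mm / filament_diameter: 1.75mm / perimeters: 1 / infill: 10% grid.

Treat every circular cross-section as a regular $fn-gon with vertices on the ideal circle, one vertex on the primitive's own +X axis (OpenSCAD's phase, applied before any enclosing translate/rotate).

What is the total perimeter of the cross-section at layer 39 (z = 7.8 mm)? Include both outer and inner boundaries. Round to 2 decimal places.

87.11 mm

At z = 7.8 mm: the 19.5×22.5 cube contributes its full rectangle (perimeter 84.00 mm); the cylinder at (13, -2.5): section is a regular 6-gon, circumradius r=6 (perimeter = 2·6·6.000·sin(180°/6) = 36.00 mm); Taking the first minus the rest: starting from the 19.5×22.5 cube, the r=6 cylinder at (13, -2.5) partially overlaps it — only the 20.37 mm² overlap (of its 93.53 mm²) is removed, clipping the outline — boundary = 87.11 mm. Overall, the cross-section is a single solid region. Total boundary length (outer) = 87.11 mm.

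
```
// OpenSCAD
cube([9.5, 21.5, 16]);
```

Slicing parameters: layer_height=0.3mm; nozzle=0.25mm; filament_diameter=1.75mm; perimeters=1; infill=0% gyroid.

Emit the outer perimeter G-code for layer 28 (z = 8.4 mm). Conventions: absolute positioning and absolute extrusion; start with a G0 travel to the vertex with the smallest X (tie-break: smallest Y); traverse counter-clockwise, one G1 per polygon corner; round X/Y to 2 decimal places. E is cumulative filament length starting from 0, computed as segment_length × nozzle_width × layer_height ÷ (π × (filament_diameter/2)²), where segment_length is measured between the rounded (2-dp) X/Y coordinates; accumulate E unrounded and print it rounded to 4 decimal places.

G0 X0.00 Y0.00 Z8.40
G1 X9.50 Y0.00 E0.2962
G1 X9.50 Y21.50 E0.9666
G1 X0.00 Y21.50 E1.2628
G1 X0.00 Y0.00 E1.9332

At z = 8.4 mm: the cube (footprint 9.5×21.5) is included at this height. The outline is a single polygon with 4 vertices. Extrusion per mm of travel: 0.25 × 0.3 / (π × 0.875²) = 0.031181. Accumulating E over each segment gives final E = 1.9332.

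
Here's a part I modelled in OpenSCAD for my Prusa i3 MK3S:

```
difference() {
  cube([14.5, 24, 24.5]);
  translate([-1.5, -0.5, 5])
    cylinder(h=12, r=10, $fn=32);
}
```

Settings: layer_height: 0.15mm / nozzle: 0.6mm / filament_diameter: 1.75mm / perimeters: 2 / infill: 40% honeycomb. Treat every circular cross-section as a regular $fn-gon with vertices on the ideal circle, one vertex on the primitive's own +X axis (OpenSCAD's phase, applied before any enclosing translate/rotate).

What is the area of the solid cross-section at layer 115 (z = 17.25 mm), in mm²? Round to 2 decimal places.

At z = 17.25 mm: the cube (footprint 14.5×24) is included at this height (area 348.00 mm²); the cylinder at (-1.5, -0.5) is not intersected at this z (z outside [5, 17]); Taking the first minus the rest: none of the subtracted shapes is present at this height, so the 14.5×24 cube is unchanged — area = 348.00 mm². Overall, the cross-section is a single solid region. Net area = 348.00 mm².

348.00 mm²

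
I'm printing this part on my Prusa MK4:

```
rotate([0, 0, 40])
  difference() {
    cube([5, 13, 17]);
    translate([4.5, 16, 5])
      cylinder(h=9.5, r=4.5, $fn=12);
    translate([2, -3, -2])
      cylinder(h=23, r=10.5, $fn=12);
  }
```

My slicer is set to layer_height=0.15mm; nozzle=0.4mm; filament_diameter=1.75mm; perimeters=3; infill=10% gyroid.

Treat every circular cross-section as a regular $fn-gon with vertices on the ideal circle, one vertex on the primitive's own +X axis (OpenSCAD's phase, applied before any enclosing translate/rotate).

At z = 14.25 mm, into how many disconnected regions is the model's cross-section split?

1

At z = 14.25 mm: the 5×13 cube contributes its full rectangle; the r=4.5 cylinder at (4.5, 16) contributes a regular 12-gon of circumradius 4.5; the cylinder at (2, -3): section is a regular 12-gon, circumradius r=10.5; After the difference (first − rest): starting from the 5×13 cube, the r=4.5 cylinder at (4.5, 16) partially overlaps it — only the 3.82 mm² overlap (of its 60.75 mm²) is removed, clipping the outline; the r=10.5 cylinder at (2, -3) partially overlaps it — only the 35.76 mm² overlap (of its 330.75 mm²) is removed, clipping the outline — 1 connected region; (whole slice rotated 40° about Z — lengths, areas and connectivity unchanged). The result has 1 disconnected region.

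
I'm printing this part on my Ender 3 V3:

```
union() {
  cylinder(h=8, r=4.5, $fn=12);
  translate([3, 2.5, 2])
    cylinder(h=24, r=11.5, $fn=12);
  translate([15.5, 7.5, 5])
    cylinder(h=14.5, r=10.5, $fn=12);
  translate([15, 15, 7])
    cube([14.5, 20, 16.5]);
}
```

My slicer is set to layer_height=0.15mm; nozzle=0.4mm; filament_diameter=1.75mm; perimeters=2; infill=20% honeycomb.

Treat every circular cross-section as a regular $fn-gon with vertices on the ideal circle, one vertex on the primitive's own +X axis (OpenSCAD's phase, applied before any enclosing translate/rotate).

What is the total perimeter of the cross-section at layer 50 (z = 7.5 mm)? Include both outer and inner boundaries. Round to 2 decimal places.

148.40 mm

At z = 7.5 mm: the r=4.5 cylinder gives a regular 12-gon of circumradius 4.5 (constant along its height) (perimeter = 2·12·4.500·sin(180°/12) = 27.95 mm); the cylinder at (3, 2.5): section is a regular 12-gon, circumradius r=11.5 (perimeter = 2·12·11.500·sin(180°/12) = 71.43 mm); the cylinder at (15.5, 7.5): section is a regular 12-gon, circumradius r=10.5 (perimeter = 2·12·10.500·sin(180°/12) = 65.22 mm); the cube at (15, 15) is present — its section is the full 14.5×20 rectangle (perimeter 69.00 mm); Taking the union: the regions partially overlap (shared area 169.19 mm²), so the edge portions inside another operand are dropped and the merged outline is re-measured after clipping — boundary = 148.40 mm. Overall, the cross-section is a single solid region. Total boundary length (outer) = 148.40 mm.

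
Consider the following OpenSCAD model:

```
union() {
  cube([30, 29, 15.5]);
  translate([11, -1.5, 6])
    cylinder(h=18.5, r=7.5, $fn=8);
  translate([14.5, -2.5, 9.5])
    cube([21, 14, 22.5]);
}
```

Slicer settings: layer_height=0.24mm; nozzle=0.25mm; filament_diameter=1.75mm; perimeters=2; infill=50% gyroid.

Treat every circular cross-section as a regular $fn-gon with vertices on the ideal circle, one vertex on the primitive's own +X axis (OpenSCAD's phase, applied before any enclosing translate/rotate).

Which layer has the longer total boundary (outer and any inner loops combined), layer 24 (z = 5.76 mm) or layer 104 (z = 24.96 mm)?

Layer 24 (z = 5.76): the 30×29 cube contributes its full rectangle (perimeter 118.00 mm); the cylinder at (11, -1.5) is absent (z outside [6, 24.5]); the cube at (14.5, -2.5) is not intersected at this z (z outside [9.5, 32]); Combining (union): only the 30×29 cube is present, so the union is just that shape — boundary = 118.00 mm. So its perimeter = 118.00 mm. Layer 104 (z = 24.96): the cube is absent (z outside [0, 15.5]); the cylinder at (11, -1.5) is absent (z outside [6, 24.5]); the 21×14 cube at (14.5, -2.5) contributes its full rectangle (perimeter 70.00 mm); Taking the union: only the 21×14 cube at (14.5, -2.5) is present, so the union is just that shape — boundary = 70.00 mm. So its perimeter = 70.00 mm. Layer 24 is larger (118.00 vs 70.00 mm).

layer 24 (z = 5.76 mm)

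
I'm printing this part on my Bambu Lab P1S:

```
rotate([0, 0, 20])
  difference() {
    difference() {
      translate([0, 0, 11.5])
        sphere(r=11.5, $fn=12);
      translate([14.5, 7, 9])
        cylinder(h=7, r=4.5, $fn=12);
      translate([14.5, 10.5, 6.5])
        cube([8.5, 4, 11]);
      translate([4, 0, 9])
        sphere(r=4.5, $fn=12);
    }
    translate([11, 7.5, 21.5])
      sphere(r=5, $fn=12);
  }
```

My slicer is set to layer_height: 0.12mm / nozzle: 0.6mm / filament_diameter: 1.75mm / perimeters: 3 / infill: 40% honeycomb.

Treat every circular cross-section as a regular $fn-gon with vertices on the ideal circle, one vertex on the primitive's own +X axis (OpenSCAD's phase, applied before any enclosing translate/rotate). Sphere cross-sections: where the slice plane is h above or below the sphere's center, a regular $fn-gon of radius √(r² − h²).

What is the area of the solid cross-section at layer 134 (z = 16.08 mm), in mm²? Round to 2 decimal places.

333.82 mm²

At z = 16.08 mm: the r=11.5 sphere slices to a regular 12-gon of circumradius 10.549 (√(r²−h²) with h=4.58 from center) (area = (12/2)·10.549²·sin(360°/12) = 333.82 mm²); the cylinder at (14.5, 7) is not intersected at this z (z outside [9, 16]); the cube at (14.5, 10.5) is present — its section is the full 8.5×4 rectangle (area 34.00 mm²); the sphere at (4, 0) is absent (|z−center|=7.080 > r=4.5); After the difference (first − rest): starting from the r=11.5 sphere (333.82 mm²), the 8.5×4 cube at (14.5, 10.5) misses the remaining region (no effect) — area = 333.82 mm²; the sphere at (11, 7.5) is not intersected at this z (|z−center|=5.420 > r=5); Subtracting the remaining from the first: none of the subtracted shapes is present at this height, so that combined region is unchanged — area = 333.82 mm²; (rotated 20° about Z; rotation is an isometry so areas/perimeters/island counts are preserved). Overall, the cross-section is a single solid region. Net area = 333.82 mm².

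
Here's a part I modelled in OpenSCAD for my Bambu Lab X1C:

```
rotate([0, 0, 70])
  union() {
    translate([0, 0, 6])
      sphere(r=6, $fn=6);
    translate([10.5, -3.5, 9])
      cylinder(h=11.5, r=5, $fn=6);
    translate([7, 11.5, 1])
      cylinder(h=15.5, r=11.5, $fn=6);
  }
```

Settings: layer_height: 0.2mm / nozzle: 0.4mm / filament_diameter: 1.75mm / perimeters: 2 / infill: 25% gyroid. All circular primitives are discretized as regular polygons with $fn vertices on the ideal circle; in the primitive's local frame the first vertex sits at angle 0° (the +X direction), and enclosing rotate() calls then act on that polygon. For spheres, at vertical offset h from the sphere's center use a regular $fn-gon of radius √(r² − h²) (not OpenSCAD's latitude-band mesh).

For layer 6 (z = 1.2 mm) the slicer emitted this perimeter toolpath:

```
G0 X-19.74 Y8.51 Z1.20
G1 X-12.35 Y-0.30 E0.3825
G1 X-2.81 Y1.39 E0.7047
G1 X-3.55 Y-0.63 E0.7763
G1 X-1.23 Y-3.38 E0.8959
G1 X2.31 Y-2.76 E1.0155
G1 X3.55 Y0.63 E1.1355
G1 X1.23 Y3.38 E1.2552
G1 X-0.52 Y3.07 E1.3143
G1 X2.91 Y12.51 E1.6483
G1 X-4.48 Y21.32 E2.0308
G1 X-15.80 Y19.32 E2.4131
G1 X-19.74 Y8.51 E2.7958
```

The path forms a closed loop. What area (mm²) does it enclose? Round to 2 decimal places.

Apply the shoelace formula to the sequence of (X, Y) vertices; enclosed area = 375.01 mm².

375.01 mm²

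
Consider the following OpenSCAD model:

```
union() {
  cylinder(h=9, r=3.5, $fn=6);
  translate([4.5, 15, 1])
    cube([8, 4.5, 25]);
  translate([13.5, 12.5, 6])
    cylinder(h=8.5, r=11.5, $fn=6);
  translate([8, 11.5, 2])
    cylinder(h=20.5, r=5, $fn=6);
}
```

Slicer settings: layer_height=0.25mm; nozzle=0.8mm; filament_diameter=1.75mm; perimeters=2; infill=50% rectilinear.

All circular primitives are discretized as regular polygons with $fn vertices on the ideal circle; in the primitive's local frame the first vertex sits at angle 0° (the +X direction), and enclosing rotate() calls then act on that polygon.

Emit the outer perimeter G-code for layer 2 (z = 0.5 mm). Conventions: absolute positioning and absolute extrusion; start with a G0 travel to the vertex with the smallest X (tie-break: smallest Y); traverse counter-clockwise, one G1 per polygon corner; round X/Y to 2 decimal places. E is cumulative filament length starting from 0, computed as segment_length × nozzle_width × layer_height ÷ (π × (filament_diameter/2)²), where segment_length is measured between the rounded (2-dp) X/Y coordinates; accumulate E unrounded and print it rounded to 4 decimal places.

At z = 0.5 mm: the r=3.5 cylinder gives a regular 6-gon of circumradius 3.5 (constant along its height); the cube at (4.5, 15) is not intersected at this z (z outside [1, 26]); the cylinder at (13.5, 12.5) is not intersected at this z (z outside [6, 14.5]); the cylinder at (8, 11.5) does not reach this height (z outside [2, 22.5]); Combining (union): only the r=3.5 cylinder is present, so the union is just that shape — 1 connected region. The outline is a single polygon with 6 vertices. Extrusion per mm of travel: 0.8 × 0.25 / (π × 0.875²) = 0.083150. Accumulating E over each segment gives final E = 1.7458.

G0 X-3.50 Y0.00 Z0.50
G1 X-1.75 Y-3.03 E0.2909
G1 X1.75 Y-3.03 E0.5820
G1 X3.50 Y0.00 E0.8729
G1 X1.75 Y3.03 E1.1639
G1 X-1.75 Y3.03 E1.4549
G1 X-3.50 Y0.00 E1.7458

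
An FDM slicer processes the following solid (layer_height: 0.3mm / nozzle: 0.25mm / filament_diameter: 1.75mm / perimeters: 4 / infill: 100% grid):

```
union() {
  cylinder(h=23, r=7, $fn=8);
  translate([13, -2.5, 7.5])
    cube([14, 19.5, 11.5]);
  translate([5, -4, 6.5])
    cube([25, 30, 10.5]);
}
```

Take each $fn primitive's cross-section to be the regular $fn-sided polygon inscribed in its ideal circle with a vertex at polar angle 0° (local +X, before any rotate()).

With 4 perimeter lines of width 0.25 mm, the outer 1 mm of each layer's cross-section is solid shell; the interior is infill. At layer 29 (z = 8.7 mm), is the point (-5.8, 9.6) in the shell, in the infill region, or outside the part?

outside

At z = 8.7 mm: the cylinder: section is a regular 8-gon, circumradius r=7; the 14×19.5 cube at (13, -2.5) contributes its full rectangle; the 25×30 cube at (5, -4) contributes its full rectangle; Merging all regions: the regions partially overlap (shared area 282.51 mm²), so overlapping operands fuse into one piece — 1 connected region. Overall, the cross-section is a single solid region. The nearest boundary edge runs (-4.95, 4.95)→(0.00, 7.00); distance from the point to it = 4.62 mm. The point is not inside any of the regions above, so it lies outside the cross-section (4.62 mm from the nearest boundary).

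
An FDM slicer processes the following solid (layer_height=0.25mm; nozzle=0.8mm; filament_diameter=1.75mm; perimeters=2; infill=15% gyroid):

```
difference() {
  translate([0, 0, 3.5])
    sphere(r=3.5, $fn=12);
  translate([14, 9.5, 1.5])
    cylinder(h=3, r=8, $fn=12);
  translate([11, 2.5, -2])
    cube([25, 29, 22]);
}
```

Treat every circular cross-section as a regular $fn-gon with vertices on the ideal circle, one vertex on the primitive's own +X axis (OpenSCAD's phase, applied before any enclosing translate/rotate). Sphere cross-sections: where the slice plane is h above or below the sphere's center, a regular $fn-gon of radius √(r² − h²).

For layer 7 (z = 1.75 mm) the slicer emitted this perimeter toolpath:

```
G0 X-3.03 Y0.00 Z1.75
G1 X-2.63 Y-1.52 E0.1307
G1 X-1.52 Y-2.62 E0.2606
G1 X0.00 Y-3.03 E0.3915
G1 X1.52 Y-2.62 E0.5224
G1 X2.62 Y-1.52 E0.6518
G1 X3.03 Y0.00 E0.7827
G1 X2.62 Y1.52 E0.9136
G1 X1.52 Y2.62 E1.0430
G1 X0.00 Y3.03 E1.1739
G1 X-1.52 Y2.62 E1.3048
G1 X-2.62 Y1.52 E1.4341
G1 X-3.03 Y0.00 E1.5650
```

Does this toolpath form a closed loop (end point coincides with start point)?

Start point (G0): (-3.03, 0.00). End point (last G1): the path returns to the start — closed.

yes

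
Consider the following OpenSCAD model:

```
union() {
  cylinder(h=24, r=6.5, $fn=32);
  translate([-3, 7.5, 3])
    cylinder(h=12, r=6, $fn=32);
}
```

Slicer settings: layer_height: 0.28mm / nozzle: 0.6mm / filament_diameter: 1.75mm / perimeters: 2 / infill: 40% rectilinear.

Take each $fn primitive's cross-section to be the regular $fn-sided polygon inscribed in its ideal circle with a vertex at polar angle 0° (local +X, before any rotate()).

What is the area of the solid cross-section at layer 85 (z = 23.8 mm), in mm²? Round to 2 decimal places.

131.88 mm²

At z = 23.8 mm: the r=6.5 cylinder contributes a regular 32-gon of circumradius 6.5 (area = (32/2)·6.500²·sin(360°/32) = 131.88 mm²); the cylinder at (-3, 7.5) is absent (z outside [3, 15]); Combining (union): only the r=6.5 cylinder is present, so the union is just that shape — area = 131.88 mm². Overall, the cross-section is a single solid region. Net area = 131.88 mm².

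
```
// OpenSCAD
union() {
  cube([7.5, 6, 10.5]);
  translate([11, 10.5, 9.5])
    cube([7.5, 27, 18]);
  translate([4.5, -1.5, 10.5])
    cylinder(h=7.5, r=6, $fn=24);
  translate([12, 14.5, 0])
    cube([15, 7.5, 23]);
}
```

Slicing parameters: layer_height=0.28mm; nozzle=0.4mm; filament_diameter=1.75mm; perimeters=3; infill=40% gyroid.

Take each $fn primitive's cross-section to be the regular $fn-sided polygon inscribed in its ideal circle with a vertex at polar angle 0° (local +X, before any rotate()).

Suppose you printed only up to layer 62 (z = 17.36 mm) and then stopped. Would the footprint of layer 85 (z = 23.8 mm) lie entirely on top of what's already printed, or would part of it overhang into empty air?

entirely on top

Compare the two slices. At z = 17.36: the cube is not intersected at this z (z outside [0, 10.5]); the cube at (11, 10.5) (footprint 7.5×27) is included at this height (area 202.50 mm²); the r=6 cylinder at (4.5, -1.5) contributes a regular 24-gon of circumradius 6 (area = (24/2)·6.000²·sin(360°/24) = 111.81 mm²); the cube at (12, 14.5) is present — its section is the full 15×7.5 rectangle (area 112.50 mm²); Taking the union: the regions partially overlap — summed areas 426.81 mm² minus the doubly-counted overlap 48.75 mm² gives 378.06 mm² — area = 378.06 mm². At z = 23.8: the cube is absent (z outside [0, 10.5]); the 7.5×27 cube at (11, 10.5) contributes its full rectangle (area 202.50 mm²); the cylinder at (4.5, -1.5) does not reach this height (z outside [10.5, 18]); the cube at (12, 14.5) is not intersected at this z (z outside [0, 23]); Taking the union: only the 7.5×27 cube at (11, 10.5) is present, so the union is just that shape — area = 202.50 mm². Checking containment: the cross-section at z = 23.8 is a subset of the cross-section at z = 17.36.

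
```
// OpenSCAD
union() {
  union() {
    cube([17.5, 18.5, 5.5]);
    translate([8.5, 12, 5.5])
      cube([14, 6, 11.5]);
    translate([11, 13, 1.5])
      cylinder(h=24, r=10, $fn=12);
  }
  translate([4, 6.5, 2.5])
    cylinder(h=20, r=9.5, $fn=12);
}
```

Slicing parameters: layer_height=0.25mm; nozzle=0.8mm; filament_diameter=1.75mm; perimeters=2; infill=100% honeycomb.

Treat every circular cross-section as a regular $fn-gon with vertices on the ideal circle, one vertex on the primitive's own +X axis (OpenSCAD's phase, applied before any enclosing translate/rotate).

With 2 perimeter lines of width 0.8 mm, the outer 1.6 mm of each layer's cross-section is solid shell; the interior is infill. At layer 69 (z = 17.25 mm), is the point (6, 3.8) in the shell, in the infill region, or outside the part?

At z = 17.25 mm: the cube does not reach this height (z outside [0, 5.5]); the cube at (8.5, 12) is absent (z outside [5.5, 17]); the r=10 cylinder at (11, 13) contributes a regular 12-gon of circumradius 10; Taking the union: only the r=10 cylinder at (11, 13) is present, so the union is just that shape — 1 connected region; the r=9.5 cylinder at (4, 6.5) contributes a regular 12-gon of circumradius 9.5; Merging all regions: the regions partially overlap (shared area 111.04 mm²), so overlapping operands fuse into one piece — 1 connected region. Overall, the cross-section is a single solid region. The nearest boundary edge runs (12.23, 1.75)→(8.75, -1.73); distance from the point to it = 5.85 mm. The point is inside the cross-section and 5.85 mm from the nearest boundary — more than the 1.6 mm shell width (2 × 0.8), so it's in the infill interior.

infill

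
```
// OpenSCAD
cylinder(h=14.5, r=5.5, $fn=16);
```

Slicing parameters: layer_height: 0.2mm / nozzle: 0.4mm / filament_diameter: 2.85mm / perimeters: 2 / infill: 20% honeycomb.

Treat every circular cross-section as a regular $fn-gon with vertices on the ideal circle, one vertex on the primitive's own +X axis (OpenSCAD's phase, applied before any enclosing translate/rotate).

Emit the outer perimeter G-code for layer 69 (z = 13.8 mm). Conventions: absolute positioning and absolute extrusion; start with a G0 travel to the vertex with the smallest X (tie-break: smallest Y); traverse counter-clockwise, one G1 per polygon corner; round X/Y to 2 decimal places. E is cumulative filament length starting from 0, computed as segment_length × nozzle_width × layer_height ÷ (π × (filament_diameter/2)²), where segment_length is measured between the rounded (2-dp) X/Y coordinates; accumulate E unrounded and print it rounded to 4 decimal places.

G0 X-5.50 Y0.00 Z13.80
G1 X-5.08 Y-2.10 E0.0269
G1 X-3.89 Y-3.89 E0.0538
G1 X-2.10 Y-5.08 E0.0808
G1 X0.00 Y-5.50 E0.1076
G1 X2.10 Y-5.08 E0.1345
G1 X3.89 Y-3.89 E0.1614
G1 X5.08 Y-2.10 E0.1884
G1 X5.50 Y0.00 E0.2152
G1 X5.08 Y2.10 E0.2421
G1 X3.89 Y3.89 E0.2691
G1 X2.10 Y5.08 E0.2960
G1 X0.00 Y5.50 E0.3229
G1 X-2.10 Y5.08 E0.3497
G1 X-3.89 Y3.89 E0.3767
G1 X-5.08 Y2.10 E0.4036
G1 X-5.50 Y0.00 E0.4305

At z = 13.8 mm: the r=5.5 cylinder gives a regular 16-gon of circumradius 5.5 (constant along its height). The outline is a single polygon with 16 vertices. Extrusion per mm of travel: 0.4 × 0.2 / (π × 1.425²) = 0.012540. Accumulating E over each segment gives final E = 0.4305.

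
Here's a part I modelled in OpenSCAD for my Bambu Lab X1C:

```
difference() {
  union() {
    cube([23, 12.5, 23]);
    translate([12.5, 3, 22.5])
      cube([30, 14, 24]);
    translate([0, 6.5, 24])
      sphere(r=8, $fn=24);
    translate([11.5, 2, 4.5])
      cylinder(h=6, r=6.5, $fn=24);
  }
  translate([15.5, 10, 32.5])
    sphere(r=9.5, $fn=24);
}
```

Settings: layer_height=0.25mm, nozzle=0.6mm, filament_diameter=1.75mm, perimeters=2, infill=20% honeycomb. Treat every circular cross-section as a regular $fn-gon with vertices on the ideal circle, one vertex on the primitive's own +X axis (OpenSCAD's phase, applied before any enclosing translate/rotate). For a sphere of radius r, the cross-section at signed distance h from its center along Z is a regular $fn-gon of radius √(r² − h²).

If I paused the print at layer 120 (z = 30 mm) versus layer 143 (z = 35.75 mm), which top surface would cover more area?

Layer 120 (z = 30): the cube is absent (z outside [0, 23]); the cube at (12.5, 3) (footprint 30×14) is included at this height (area 420.00 mm²); the r=8 sphere at (0, 6.5) slices to a regular 24-gon of circumradius 5.292 (√(r²−h²) with h=6 from center) (area = (24/2)·5.292²·sin(360°/24) = 86.96 mm²); the cylinder at (11.5, 2) is not intersected at this z (z outside [4.5, 10.5]); Merging all regions: the 2 present regions are separate (no shared area or edge), so areas and boundary lengths simply add and each stays a separate island — area = 506.96 mm²; the r=9.5 sphere at (15.5, 10) slices to a regular 24-gon of circumradius 9.165 (√(r²−h²) with h=2.5 from center) (area = (24/2)·9.165²·sin(360°/24) = 260.89 mm²); Subtracting the remaining from the first: starting from that combined region (506.96 mm²), the r=9.5 sphere at (15.5, 10) partially overlaps it — only the 155.60 mm² overlap (of its 260.89 mm²) is removed, clipping the outline — area = 351.36 mm². So its area = 351.36 mm². Layer 143 (z = 35.75): the cube is not intersected at this z (z outside [0, 23]); the cube at (12.5, 3) (footprint 30×14) is included at this height (area 420.00 mm²); the sphere at (0, 6.5) is not intersected at this z (|z−center|=11.750 > r=8); the cylinder at (11.5, 2) is absent (z outside [4.5, 10.5]); Combining (union): only the 30×14 cube at (12.5, 3) is present, so the union is just that shape — area = 420.00 mm²; the r=9.5 sphere at (15.5, 10) slices to a regular 24-gon of circumradius 8.927 (√(r²−h²) with h=3.25 from center) (area = (24/2)·8.927²·sin(360°/24) = 247.50 mm²); After the difference (first − rest): starting from the result so far (420.00 mm²), the r=9.5 sphere at (15.5, 10) partially overlaps it — only the 151.78 mm² overlap (of its 247.50 mm²) is removed, clipping the outline — area = 268.22 mm². So its area = 268.22 mm². Layer 120 is larger (351.36 vs 268.22 mm²).

layer 120 (z = 30 mm)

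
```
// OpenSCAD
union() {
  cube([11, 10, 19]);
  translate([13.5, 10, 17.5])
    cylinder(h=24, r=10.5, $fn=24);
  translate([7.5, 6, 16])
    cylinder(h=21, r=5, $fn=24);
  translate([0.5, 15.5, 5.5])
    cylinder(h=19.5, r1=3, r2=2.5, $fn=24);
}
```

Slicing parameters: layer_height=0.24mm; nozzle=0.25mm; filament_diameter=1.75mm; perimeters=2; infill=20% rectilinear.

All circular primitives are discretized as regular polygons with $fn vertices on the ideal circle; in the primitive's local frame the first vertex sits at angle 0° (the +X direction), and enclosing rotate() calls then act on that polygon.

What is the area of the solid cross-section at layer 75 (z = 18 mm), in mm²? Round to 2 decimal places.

415.01 mm²

At z = 18 mm: the cube (footprint 11×10) is included at this height (area 110.00 mm²); the r=10.5 cylinder at (13.5, 10) contributes a regular 24-gon of circumradius 10.5 (area = (24/2)·10.500²·sin(360°/24) = 342.42 mm²); the r=5 cylinder at (7.5, 6) contributes a regular 24-gon of circumradius 5 (area = (24/2)·5.000²·sin(360°/24) = 77.65 mm²); the cone at (0.5, 15.5) contributes a regular 24-gon of circumradius 2.679 (interpolated between r1=3 and r2=2.5 at t=0.641) (area = (24/2)·2.679²·sin(360°/24) = 22.30 mm²); Taking the union: the regions partially overlap — summed areas 552.36 mm² minus the doubly-counted overlap 137.35 mm² gives 415.01 mm² — area = 415.01 mm². Overall, the cross-section has 2 separate islands. Net area = 415.01 mm².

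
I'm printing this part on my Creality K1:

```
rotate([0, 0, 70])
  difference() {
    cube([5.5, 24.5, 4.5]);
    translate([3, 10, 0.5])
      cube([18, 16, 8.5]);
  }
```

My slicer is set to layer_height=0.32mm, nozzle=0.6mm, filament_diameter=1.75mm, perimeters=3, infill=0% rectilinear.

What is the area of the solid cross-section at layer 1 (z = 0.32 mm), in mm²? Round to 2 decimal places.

At z = 0.32 mm: the cube is present — its section is the full 5.5×24.5 rectangle (area 134.75 mm²); the cube at (3, 10) is absent (z outside [0.5, 9]); After the difference (first − rest): none of the subtracted shapes is present at this height, so the 5.5×24.5 cube is unchanged — area = 134.75 mm²; (whole slice rotated 70° about Z — lengths, areas and connectivity unchanged). Overall, the cross-section is a single solid region. Net area = 134.75 mm².

134.75 mm²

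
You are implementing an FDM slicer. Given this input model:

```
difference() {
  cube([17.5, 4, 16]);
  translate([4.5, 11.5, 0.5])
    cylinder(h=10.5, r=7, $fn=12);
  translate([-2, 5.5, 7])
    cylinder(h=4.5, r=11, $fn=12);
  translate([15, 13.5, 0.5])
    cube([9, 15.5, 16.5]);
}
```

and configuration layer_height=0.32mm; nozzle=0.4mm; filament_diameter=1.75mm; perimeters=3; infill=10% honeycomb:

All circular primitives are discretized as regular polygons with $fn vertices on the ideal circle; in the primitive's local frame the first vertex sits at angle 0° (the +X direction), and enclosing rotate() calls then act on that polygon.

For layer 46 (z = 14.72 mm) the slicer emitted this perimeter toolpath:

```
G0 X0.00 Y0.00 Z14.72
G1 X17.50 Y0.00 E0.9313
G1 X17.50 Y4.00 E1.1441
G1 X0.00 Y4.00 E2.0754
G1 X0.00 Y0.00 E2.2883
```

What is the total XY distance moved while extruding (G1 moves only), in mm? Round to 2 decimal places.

43.00 mm

Sum the Euclidean lengths of each G1 segment: total = 43.00 mm.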